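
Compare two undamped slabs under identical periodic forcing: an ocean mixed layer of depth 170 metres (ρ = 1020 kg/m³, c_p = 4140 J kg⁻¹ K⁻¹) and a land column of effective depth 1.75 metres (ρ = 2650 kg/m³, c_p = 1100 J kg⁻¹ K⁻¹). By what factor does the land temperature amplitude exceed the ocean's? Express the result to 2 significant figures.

140

C_ocean = 1020 × 4140 × 170 = 7.18×10^8 J/(m²·K).
C_land = 2650 × 1100 × 1.75 = 5.10×10^6 J/(m²·K).
Undamped amplitude ∝ 1/C, so A_land/A_ocean = C_ocean/C_land = 141.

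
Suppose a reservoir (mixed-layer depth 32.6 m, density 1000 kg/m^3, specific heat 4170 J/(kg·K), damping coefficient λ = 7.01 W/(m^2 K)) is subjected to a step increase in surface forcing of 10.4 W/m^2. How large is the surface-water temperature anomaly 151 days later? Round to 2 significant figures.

0.73 K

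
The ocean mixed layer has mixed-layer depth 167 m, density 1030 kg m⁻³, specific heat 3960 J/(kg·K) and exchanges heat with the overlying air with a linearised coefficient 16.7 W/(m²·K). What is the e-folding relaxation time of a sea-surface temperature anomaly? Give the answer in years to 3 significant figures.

Areal heat capacity C = ρ c_p D = 1030 × 3960 × 167 = 6.81×10^8 J/(m^2 K).
Relaxation time τ = C / λ = 6.81×10^8 / 16.7 = 4.08×10^7 s.
In years: 4.08×10^7 s / (3.156×10^7 s/year) = 1.29 years.

1.29 years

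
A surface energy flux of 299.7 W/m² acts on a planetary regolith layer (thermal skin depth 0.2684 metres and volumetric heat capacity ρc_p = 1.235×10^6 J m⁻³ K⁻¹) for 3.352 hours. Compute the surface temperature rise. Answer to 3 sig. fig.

10.9 K

Areal heat capacity C = ρc_p × D = 1.235×10^6 × 0.2684 = 3.31×10^5 J/(m^2 K).
Net heat input Q = F Δt = 299.7 × (3.352 hours × 3600 s/hour) = 3.62×10^6 J/m².
ΔT = Q / C = 3.62×10^6 / 3.31×10^5 = 10.9 K.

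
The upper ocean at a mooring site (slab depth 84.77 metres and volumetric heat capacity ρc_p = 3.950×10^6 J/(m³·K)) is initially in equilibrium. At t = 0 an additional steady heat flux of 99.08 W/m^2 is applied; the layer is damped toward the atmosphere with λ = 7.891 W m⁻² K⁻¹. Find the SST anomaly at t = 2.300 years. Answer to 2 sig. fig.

Areal heat capacity C = ρc_p × D = 3.950×10^6 × 84.77 = 3.35×10^8 J m⁻² K⁻¹.
τ = C / λ = 3.35×10^8 / 7.891 = 4.24×10^7 s.
Equilibrium anomaly ΔT_eq = F / λ = 99.08 / 7.891 = 12.6 K.
t = 2.300 years = 7.26×10^7 s, so t/τ = 1.71.
ΔT(t) = ΔT_eq (1 − e^(−t/τ)) = 12.6 × (1 − e^−1.71) = 10.3 K.

10 K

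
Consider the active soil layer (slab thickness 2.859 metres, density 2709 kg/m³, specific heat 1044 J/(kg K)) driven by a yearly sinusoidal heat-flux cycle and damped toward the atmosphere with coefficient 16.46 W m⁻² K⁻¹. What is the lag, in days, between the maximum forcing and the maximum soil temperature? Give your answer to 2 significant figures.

Areal heat capacity C = ρ c_p D = 2709 × 1044 × 2.859 = 8.09×10^6 J/(m^2 K).
ω = 2π / 3.15×10^7 s = 1.99×10^-7 s⁻¹.
Phase lag φ = arctan(Cω/λ) = arctan(1.61/16.46) = 0.0976 rad.
Time lag = φ / ω = 0.0976 / 1.99×10^-7 = 4.90×10^5 s = 5.67 days.

5.7 days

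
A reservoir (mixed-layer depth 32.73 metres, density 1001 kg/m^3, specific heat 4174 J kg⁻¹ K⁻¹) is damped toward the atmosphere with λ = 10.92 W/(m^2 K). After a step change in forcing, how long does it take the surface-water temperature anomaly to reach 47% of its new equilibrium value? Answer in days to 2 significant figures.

92 days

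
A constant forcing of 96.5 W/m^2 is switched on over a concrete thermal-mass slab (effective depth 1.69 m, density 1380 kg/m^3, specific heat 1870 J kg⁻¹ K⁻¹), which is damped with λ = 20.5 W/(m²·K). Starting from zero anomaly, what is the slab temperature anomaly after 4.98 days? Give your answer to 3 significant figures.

4.08 K

Areal heat capacity C = ρ c_p D = 1380 × 1870 × 1.69 = 4.36×10^6 J m⁻² K⁻¹.
τ = C / λ = 4.36×10^6 / 20.5 = 2.13×10^5 s.
Equilibrium anomaly ΔT_eq = F / λ = 96.5 / 20.5 = 4.71 K.
t = 4.98 days = 4.30×10^5 s, so t/τ = 2.02.
ΔT(t) = ΔT_eq (1 − e^(−t/τ)) = 4.71 × (1 − e^−2.02) = 4.08 K.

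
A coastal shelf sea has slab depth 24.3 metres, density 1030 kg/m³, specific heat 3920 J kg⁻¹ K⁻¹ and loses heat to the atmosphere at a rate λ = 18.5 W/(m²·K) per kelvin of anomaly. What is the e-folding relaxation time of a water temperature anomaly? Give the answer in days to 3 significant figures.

61.4 days

Areal heat capacity C = ρ c_p D = 1030 × 3920 × 24.3 = 9.81×10^7 J/(m²·K).
Relaxation time τ = C / λ = 9.81×10^7 / 18.5 = 5.30×10^6 s.
In days: 5.30×10^6 s / (86400 s/day) = 61.4 days.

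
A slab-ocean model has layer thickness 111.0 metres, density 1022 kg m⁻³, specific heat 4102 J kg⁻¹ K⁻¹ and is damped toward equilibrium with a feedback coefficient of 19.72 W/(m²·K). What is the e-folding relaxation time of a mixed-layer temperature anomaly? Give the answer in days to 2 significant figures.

270 days

Areal heat capacity C = ρ c_p D = 1022 × 4102 × 111.0 = 4.65×10^8 J/(m^2 K).
Relaxation time τ = C / λ = 4.65×10^8 / 19.72 = 2.36×10^7 s.
In days: 2.36×10^7 s / (86400 s/day) = 273 days.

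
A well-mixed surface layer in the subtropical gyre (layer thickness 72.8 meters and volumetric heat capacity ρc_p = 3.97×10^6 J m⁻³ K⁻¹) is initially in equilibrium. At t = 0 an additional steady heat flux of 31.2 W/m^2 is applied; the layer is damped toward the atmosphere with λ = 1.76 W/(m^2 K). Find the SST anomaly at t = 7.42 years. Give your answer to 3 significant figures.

13.5 K

Areal heat capacity C = ρc_p × D = 3.97×10^6 × 72.8 = 2.89×10^8 J/(m²·K).
τ = C / λ = 2.89×10^8 / 1.76 = 1.64×10^8 s.
Equilibrium anomaly ΔT_eq = F / λ = 31.2 / 1.76 = 17.7 K.
t = 7.42 years = 2.34×10^8 s, so t/τ = 1.43.
ΔT(t) = ΔT_eq (1 − e^(−t/τ)) = 17.7 × (1 − e^−1.43) = 13.5 K.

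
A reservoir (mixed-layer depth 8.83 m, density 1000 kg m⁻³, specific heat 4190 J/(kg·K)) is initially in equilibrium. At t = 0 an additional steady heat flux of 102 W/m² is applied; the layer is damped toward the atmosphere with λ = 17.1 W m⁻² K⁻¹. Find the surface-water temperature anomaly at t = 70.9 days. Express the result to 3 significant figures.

5.61 K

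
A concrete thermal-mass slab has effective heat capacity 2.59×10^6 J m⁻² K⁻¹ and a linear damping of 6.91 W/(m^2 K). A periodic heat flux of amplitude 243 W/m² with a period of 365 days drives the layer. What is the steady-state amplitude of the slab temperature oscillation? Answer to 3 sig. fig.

Areal heat capacity C = 2.59×10^6 J m⁻² K⁻¹ (given).
Angular frequency ω = 2π / T = 2π / 3.15×10^7 s = 1.99×10^-7 s⁻¹.
√((Cω)² + λ²) = √((0.516)² + 6.91²) = 6.93 W/(m²·K).
Amplitude A = F₀ / √((Cω)²+λ²) = 243 / 6.93 = 35.1 K.

35.1 K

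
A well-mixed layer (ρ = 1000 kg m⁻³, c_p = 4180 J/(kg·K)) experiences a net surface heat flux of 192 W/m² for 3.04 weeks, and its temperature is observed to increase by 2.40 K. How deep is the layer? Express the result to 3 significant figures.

Heat input Q = F Δt = 192 × 1.84×10^6 s = 3.53×10^8 J/m².
Required areal heat capacity C = Q / ΔT = 1.47×10^8 J/(m²·K).
Depth D = C / (ρ c_p) = 1.47×10^8 / (1000 × 4180) = 35.2 m.

35.2 m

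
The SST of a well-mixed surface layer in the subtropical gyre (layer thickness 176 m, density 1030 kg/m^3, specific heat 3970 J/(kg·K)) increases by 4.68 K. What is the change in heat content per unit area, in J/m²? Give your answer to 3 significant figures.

Areal heat capacity C = ρ c_p D = 1030 × 3970 × 176 = 7.20×10^8 J m⁻² K⁻¹.
ΔQ = C ΔT = 7.20×10^8 × 4.68 = 3.37×10^9 J/m².

3.37×10^9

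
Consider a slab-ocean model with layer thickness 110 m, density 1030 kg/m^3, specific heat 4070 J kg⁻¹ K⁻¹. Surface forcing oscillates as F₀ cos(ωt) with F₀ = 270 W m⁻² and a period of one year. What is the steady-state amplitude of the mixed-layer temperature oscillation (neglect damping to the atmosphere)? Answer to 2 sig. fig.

Areal heat capacity C = ρ c_p D = 1030 × 4070 × 110 = 4.61×10^8 J m⁻² K⁻¹.
Angular frequency ω = 2π / T = 2π / 3.15×10^7 s = 1.99×10^-7 s⁻¹.
Cω = 4.61×10^8 × 1.99×10^-7 = 91.9 W/(m²·K).
Amplitude A = F₀ / (Cω) = 270 / 91.9 = 2.94 K.

2.9 K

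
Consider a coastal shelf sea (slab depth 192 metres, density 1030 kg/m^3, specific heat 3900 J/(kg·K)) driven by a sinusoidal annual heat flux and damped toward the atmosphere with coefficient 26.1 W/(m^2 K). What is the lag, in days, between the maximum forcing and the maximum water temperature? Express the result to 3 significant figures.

81.5 days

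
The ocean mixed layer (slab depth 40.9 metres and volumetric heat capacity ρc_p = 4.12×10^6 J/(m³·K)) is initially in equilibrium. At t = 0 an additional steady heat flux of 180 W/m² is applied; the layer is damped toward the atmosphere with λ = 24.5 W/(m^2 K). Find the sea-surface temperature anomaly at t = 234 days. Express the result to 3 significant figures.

Areal heat capacity C = ρc_p × D = 4.12×10^6 × 40.9 = 1.69×10^8 J/(m^2 K).
τ = C / λ = 1.69×10^8 / 24.5 = 6.88×10^6 s.
Equilibrium anomaly ΔT_eq = F / λ = 180 / 24.5 = 7.35 K.
t = 234 days = 2.02×10^7 s, so t/τ = 2.94.
ΔT(t) = ΔT_eq (1 − e^(−t/τ)) = 7.35 × (1 − e^−2.94) = 6.96 K.

6.96 K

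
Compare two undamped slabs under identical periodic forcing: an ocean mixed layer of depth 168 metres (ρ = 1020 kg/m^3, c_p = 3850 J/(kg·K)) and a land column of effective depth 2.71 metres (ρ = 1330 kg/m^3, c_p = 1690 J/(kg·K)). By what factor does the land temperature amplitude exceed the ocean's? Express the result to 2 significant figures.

110

C_ocean = 1020 × 3850 × 168 = 6.60×10^8 J/(m²·K).
C_land = 1330 × 1690 × 2.71 = 6.09×10^6 J/(m²·K).
Undamped amplitude ∝ 1/C, so A_land/A_ocean = C_ocean/C_land = 108.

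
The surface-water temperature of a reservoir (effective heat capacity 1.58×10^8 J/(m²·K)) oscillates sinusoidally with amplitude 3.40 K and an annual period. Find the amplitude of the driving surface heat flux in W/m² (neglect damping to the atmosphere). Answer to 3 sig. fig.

Areal heat capacity C = 1.58×10^8 J/(m²·K) (given).
ω = 2π / 3.15×10^7 s = 1.99×10^-7 s⁻¹.
Cω = 1.58×10^8 × 1.99×10^-7 = 31.5 W/(m²·K).
F₀ = A × Cω = 3.40 × 31.5 = 107 W/m².

107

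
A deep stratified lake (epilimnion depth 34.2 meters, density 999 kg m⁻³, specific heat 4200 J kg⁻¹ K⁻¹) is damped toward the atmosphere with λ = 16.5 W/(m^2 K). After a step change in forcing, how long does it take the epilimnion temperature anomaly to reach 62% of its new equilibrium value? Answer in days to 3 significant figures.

97.4 days

Areal heat capacity C = ρ c_p D = 999 × 4200 × 34.2 = 1.43×10^8 J/(m^2 K).
τ = C / λ = 1.43×10^8 / 16.5 = 8.70×10^6 s.
Fraction reached: 1 − e^(−t/τ) = 0.62 ⇒ t = −τ ln(1 − 0.62) = τ × 0.968.
t = 8.41×10^6 s = 97.4 days.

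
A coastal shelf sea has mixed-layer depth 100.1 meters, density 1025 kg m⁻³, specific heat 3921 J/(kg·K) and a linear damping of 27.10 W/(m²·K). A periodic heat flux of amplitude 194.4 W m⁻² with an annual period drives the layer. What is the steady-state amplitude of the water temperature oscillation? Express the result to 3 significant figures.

2.30 K

Areal heat capacity C = ρ c_p D = 1025 × 3921 × 100.1 = 4.02×10^8 J m⁻² K⁻¹.
Angular frequency ω = 2π / T = 2π / 3.15×10^7 s = 1.99×10^-7 s⁻¹.
√((Cω)² + λ²) = √((80.2)² + 27.10²) = 84.6 W/(m²·K).
Amplitude A = F₀ / √((Cω)²+λ²) = 194.4 / 84.6 = 2.30 K.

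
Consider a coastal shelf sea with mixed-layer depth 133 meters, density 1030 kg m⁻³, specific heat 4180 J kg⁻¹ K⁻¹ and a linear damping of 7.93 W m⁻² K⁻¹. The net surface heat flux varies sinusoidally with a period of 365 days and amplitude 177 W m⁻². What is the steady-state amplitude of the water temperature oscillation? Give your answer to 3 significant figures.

Areal heat capacity C = ρ c_p D = 1030 × 4180 × 133 = 5.73×10^8 J m⁻² K⁻¹.
Angular frequency ω = 2π / T = 2π / 3.15×10^7 s = 1.99×10^-7 s⁻¹.
√((Cω)² + λ²) = √((114)² + 7.93²) = 114 W/(m²·K).
Amplitude A = F₀ / √((Cω)²+λ²) = 177 / 114 = 1.55 K.

1.55 K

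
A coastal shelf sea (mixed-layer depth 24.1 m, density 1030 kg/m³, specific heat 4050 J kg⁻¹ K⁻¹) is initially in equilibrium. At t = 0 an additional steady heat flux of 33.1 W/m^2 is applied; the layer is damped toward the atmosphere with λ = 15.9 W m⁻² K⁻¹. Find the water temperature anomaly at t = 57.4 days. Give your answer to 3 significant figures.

1.13 K

Areal heat capacity C = ρ c_p D = 1030 × 4050 × 24.1 = 1.01×10^8 J/(m^2 K).
τ = C / λ = 1.01×10^8 / 15.9 = 6.32×10^6 s.
Equilibrium anomaly ΔT_eq = F / λ = 33.1 / 15.9 = 2.08 K.
t = 57.4 days = 4.96×10^6 s, so t/τ = 0.784.
ΔT(t) = ΔT_eq (1 − e^(−t/τ)) = 2.08 × (1 − e^−0.784) = 1.13 K.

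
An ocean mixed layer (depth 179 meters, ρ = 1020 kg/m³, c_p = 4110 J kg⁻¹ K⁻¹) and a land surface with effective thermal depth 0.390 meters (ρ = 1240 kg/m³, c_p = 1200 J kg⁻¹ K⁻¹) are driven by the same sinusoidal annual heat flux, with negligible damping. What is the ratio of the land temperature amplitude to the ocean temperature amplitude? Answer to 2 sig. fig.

1300

C_ocean = 1020 × 4110 × 179 = 7.50×10^8 J/(m²·K).
C_land = 1240 × 1200 × 0.390 = 5.80×10^5 J/(m²·K).
Undamped amplitude ∝ 1/C, so A_land/A_ocean = C_ocean/C_land = 1290.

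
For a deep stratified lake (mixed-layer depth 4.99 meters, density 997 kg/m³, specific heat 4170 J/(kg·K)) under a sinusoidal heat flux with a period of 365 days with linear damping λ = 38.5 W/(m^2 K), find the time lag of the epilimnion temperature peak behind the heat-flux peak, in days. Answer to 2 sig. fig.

Areal heat capacity C = ρ c_p D = 997 × 4170 × 4.99 = 2.07×10^7 J/(m²·K).
ω = 2π / 3.15×10^7 s = 1.99×10^-7 s⁻¹.
Phase lag φ = arctan(Cω/λ) = arctan(4.13/38.5) = 0.107 rad.
Time lag = φ / ω = 0.107 / 1.99×10^-7 = 5.37×10^5 s = 6.21 days.

6.2 days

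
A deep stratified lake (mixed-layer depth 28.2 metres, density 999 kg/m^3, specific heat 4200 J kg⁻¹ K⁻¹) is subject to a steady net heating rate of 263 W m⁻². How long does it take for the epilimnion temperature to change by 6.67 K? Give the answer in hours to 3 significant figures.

834 hours

Areal heat capacity C = ρ c_p D = 999 × 4200 × 28.2 = 1.18×10^8 J/(m^2 K).
Time required: Δt = C ΔT / F = 1.18×10^8 × 6.67 / 263 = 3.00×10^6 s.
In hours: 3.00×10^6 s / (3600 s/hour) = 834 hours.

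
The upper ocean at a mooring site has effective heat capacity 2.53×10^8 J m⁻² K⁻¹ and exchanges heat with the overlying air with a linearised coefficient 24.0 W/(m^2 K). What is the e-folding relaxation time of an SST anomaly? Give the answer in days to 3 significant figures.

122 days

Areal heat capacity C = 2.53×10^8 J m⁻² K⁻¹ (given).
Relaxation time τ = C / λ = 2.53×10^8 / 24.0 = 1.05×10^7 s.
In days: 1.05×10^7 s / (86400 s/day) = 122 days.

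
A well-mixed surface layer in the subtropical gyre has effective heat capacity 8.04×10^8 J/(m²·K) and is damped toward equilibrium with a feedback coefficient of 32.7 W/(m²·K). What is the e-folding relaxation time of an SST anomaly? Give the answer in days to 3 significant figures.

Areal heat capacity C = 8.04×10^8 J/(m²·K) (given).
Relaxation time τ = C / λ = 8.04×10^8 / 32.7 = 2.46×10^7 s.
In days: 2.46×10^7 s / (86400 s/day) = 285 days.

285 days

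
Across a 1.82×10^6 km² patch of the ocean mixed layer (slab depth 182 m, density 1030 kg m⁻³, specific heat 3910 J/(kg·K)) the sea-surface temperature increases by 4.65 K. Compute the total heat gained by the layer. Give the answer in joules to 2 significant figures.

6.2×10^21 J

Areal heat capacity C = ρ c_p D = 1030 × 3910 × 182 = 7.33×10^8 J/(m²·K).
Heat per unit area: q = C ΔT = 7.33×10^8 × 4.65 = 3.41×10^9 J/m².
Total heat: Q = q × A = 3.41×10^9 × (1.82×10^6 × 10⁶ m²) = 6.20×10^21 J.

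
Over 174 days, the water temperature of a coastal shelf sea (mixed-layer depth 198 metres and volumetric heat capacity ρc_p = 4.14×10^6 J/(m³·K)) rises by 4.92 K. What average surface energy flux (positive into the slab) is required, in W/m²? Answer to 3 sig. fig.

Areal heat capacity C = ρc_p × D = 4.14×10^6 × 198 = 8.20×10^8 J/(m²·K).
Required heat per unit area: Q = C ΔT = 8.20×10^8 × 4.92 = 4.03×10^9 J/m².
Flux F = Q / Δt = 4.03×10^9 / 1.50×10^7 s = 268 W/m².

268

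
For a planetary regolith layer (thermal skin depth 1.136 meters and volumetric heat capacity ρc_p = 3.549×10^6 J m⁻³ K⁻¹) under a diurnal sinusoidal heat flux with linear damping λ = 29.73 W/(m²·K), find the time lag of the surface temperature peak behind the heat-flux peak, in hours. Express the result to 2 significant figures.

5.6 hours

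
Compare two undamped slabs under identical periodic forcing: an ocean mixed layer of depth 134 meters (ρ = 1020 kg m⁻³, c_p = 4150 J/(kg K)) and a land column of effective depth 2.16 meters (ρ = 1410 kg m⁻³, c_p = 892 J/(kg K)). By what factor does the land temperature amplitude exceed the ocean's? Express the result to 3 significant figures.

209

C_ocean = 1020 × 4150 × 134 = 5.67×10^8 J/(m²·K).
C_land = 1410 × 892 × 2.16 = 2.72×10^6 J/(m²·K).
Undamped amplitude ∝ 1/C, so A_land/A_ocean = C_ocean/C_land = 209.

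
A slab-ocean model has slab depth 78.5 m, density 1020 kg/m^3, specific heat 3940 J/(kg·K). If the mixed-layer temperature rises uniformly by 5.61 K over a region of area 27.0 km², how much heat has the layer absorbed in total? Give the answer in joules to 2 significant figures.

Areal heat capacity C = ρ c_p D = 1020 × 3940 × 78.5 = 3.15×10^8 J m⁻² K⁻¹.
Heat per unit area: q = C ΔT = 3.15×10^8 × 5.61 = 1.77×10^9 J/m².
Total heat: Q = q × A = 1.77×10^9 × (27.0 × 10⁶ m²) = 4.78×10^16 J.

4.8×10^16 J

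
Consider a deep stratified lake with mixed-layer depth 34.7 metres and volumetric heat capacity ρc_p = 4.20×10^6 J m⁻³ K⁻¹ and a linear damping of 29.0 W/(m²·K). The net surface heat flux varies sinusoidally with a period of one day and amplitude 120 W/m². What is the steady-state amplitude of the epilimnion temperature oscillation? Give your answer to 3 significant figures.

0.0113 K

Areal heat capacity C = ρc_p × D = 4.20×10^6 × 34.7 = 1.46×10^8 J/(m^2 K).
Angular frequency ω = 2π / T = 2π / 86400 s = 7.27×10^-5 s⁻¹.
√((Cω)² + λ²) = √((10600)² + 29.0²) = 10600 W/(m²·K).
Amplitude A = F₀ / √((Cω)²+λ²) = 120 / 10600 = 0.0113 K.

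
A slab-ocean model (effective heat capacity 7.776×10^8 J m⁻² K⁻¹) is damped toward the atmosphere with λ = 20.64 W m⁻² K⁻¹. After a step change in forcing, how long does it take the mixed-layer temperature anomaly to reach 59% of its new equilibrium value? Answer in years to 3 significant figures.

Areal heat capacity C = 7.776×10^8 J m⁻² K⁻¹ (given).
τ = C / λ = 7.78×10^8 / 20.64 = 3.77×10^7 s.
Fraction reached: 1 − e^(−t/τ) = 0.59 ⇒ t = −τ ln(1 − 0.59) = τ × 0.892.
t = 3.36×10^7 s = 1.06 years.

1.06 years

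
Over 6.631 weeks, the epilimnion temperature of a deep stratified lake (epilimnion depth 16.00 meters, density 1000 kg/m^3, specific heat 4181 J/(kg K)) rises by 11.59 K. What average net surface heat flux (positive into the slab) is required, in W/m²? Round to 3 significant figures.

193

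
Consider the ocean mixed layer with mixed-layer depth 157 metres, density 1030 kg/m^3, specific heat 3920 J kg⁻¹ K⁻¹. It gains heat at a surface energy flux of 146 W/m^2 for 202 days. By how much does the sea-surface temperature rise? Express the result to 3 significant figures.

4.02 K

Areal heat capacity C = ρ c_p D = 1030 × 3920 × 157 = 6.34×10^8 J/(m²·K).
Net heat input Q = F Δt = 146 × (202 days × 86400 s/day) = 2.55×10^9 J/m².
ΔT = Q / C = 2.55×10^9 / 6.34×10^8 = 4.02 K.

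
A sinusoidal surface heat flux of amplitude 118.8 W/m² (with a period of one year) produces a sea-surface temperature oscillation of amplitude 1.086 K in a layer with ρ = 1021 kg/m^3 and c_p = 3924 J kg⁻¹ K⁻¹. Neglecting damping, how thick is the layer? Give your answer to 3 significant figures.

ω = 2π / 3.15×10^7 s = 1.99×10^-7 s⁻¹.
Required C = F₀ / (A ω) = 118.8 / (1.086 × 1.99×10^-7) = 5.49×10^8 J/(m²·K).
D = C / (ρ c_p) = 5.49×10^8 / (1021 × 3924) = 137 m.

137 m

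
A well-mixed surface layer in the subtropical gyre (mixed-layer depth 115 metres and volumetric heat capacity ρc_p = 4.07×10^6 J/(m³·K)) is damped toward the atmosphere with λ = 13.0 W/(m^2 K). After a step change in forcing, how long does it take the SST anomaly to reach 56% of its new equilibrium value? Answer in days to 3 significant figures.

342 days

Areal heat capacity C = ρc_p × D = 4.07×10^6 × 115 = 4.68×10^8 J/(m^2 K).
τ = C / λ = 4.68×10^8 / 13.0 = 3.60×10^7 s.
Fraction reached: 1 − e^(−t/τ) = 0.56 ⇒ t = −τ ln(1 − 0.56) = τ × 0.821.
t = 2.96×10^7 s = 342 days.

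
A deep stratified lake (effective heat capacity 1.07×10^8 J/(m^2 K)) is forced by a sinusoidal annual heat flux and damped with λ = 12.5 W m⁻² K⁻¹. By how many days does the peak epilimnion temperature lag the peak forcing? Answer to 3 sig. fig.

60.4 days

Areal heat capacity C = 1.07×10^8 J/(m^2 K) (given).
ω = 2π / 3.15×10^7 s = 1.99×10^-7 s⁻¹.
Phase lag φ = arctan(Cω/λ) = arctan(21.3/12.5) = 1.04 rad.
Time lag = φ / ω = 1.04 / 1.99×10^-7 = 5.22×10^6 s = 60.4 days.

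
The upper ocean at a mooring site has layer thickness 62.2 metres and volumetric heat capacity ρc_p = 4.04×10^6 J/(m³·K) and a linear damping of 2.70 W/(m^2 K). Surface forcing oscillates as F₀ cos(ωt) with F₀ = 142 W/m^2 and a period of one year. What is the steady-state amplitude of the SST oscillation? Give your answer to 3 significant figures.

Areal heat capacity C = ρc_p × D = 4.04×10^6 × 62.2 = 2.51×10^8 J/(m²·K).
Angular frequency ω = 2π / T = 2π / 3.15×10^7 s = 1.99×10^-7 s⁻¹.
√((Cω)² + λ²) = √((50.1)² + 2.70²) = 50.1 W/(m²·K).
Amplitude A = F₀ / √((Cω)²+λ²) = 142 / 50.1 = 2.83 K.

2.83 K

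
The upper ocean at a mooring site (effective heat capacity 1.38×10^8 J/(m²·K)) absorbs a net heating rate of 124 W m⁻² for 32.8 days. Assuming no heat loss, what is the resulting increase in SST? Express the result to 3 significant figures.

2.55 K

Areal heat capacity C = 1.38×10^8 J/(m²·K) (given).
Net heat input Q = F Δt = 124 × (32.8 days × 86400 s/day) = 3.51×10^8 J/m².
ΔT = Q / C = 3.51×10^8 / 1.38×10^8 = 2.55 K.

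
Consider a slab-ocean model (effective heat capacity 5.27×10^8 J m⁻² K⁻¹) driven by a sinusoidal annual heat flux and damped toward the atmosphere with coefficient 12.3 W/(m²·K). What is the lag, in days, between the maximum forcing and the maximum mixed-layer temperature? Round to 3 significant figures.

84.5 days

Areal heat capacity C = 5.27×10^8 J m⁻² K⁻¹ (given).
ω = 2π / 3.15×10^7 s = 1.99×10^-7 s⁻¹.
Phase lag φ = arctan(Cω/λ) = arctan(105/12.3) = 1.45 rad.
Time lag = φ / ω = 1.45 / 1.99×10^-7 = 7.30×10^6 s = 84.5 days.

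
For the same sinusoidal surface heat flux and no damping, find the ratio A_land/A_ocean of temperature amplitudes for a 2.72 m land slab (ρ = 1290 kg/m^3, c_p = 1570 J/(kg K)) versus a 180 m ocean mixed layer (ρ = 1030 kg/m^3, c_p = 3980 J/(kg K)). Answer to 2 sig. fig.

130

C_ocean = 1030 × 3980 × 180 = 7.38×10^8 J/(m²·K).
C_land = 1290 × 1570 × 2.72 = 5.51×10^6 J/(m²·K).
Undamped amplitude ∝ 1/C, so A_land/A_ocean = C_ocean/C_land = 134.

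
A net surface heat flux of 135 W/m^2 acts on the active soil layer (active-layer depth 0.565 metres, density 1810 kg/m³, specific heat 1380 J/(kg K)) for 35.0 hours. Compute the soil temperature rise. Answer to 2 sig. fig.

12 K

Areal heat capacity C = ρ c_p D = 1810 × 1380 × 0.565 = 1.41×10^6 J/(m^2 K).
Net heat input Q = F Δt = 135 × (35.0 hours × 3600 s/hour) = 1.70×10^7 J/m².
ΔT = Q / C = 1.70×10^7 / 1.41×10^6 = 12.1 K.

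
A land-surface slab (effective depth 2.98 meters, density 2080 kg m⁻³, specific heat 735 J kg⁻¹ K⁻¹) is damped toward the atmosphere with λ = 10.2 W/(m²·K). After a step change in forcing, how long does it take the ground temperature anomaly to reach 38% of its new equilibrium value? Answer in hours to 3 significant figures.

59.3 hours

Areal heat capacity C = ρ c_p D = 2080 × 735 × 2.98 = 4.56×10^6 J/(m²·K).
τ = C / λ = 4.56×10^6 / 10.2 = 4.47×10^5 s.
Fraction reached: 1 − e^(−t/τ) = 0.38 ⇒ t = −τ ln(1 − 0.38) = τ × 0.478.
t = 2.14×10^5 s = 59.3 hours.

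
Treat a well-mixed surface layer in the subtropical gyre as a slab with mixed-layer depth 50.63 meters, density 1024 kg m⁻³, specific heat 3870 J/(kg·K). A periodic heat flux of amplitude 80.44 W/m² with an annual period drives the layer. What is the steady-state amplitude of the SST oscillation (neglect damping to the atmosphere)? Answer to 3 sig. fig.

2.01 K

Areal heat capacity C = ρ c_p D = 1024 × 3870 × 50.63 = 2.01×10^8 J m⁻² K⁻¹.
Angular frequency ω = 2π / T = 2π / 3.15×10^7 s = 1.99×10^-7 s⁻¹.
Cω = 2.01×10^8 × 1.99×10^-7 = 40.0 W/(m²·K).
Amplitude A = F₀ / (Cω) = 80.44 / 40.0 = 2.01 K.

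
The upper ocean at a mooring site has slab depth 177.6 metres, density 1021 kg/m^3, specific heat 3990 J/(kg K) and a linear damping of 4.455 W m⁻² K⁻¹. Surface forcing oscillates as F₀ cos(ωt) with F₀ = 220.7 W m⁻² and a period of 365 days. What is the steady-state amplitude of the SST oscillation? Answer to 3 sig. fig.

1.53 K

Areal heat capacity C = ρ c_p D = 1021 × 3990 × 177.6 = 7.24×10^8 J/(m²·K).
Angular frequency ω = 2π / T = 2π / 3.15×10^7 s = 1.99×10^-7 s⁻¹.
√((Cω)² + λ²) = √((144)² + 4.455²) = 144 W/(m²·K).
Amplitude A = F₀ / √((Cω)²+λ²) = 220.7 / 144 = 1.53 K.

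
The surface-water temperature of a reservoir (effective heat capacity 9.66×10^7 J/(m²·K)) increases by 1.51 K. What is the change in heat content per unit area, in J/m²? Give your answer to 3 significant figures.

Areal heat capacity C = 9.66×10^7 J/(m²·K) (given).
ΔQ = C ΔT = 9.66×10^7 × 1.51 = 1.46×10^8 J/m².

1.46×10^8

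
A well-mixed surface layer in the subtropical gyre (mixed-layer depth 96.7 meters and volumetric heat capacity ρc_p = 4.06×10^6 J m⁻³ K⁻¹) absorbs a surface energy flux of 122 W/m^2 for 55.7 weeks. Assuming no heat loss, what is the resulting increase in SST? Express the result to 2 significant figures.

10 K

Areal heat capacity C = ρc_p × D = 4.06×10^6 × 96.7 = 3.93×10^8 J/(m^2 K).
Net heat input Q = F Δt = 122 × (55.7 weeks × 6.048×10^5 s/week) = 4.11×10^9 J/m².
ΔT = Q / C = 4.11×10^9 / 3.93×10^8 = 10.5 K.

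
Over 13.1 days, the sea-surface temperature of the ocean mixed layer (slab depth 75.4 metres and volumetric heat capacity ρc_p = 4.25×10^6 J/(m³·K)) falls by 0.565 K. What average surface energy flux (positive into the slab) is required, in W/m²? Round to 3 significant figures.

Areal heat capacity C = ρc_p × D = 4.25×10^6 × 75.4 = 3.20×10^8 J/(m^2 K).
Required heat per unit area: Q = C ΔT = 3.20×10^8 × -0.565 = -1.81×10^8 J/m².
Flux F = Q / Δt = -1.81×10^8 / 1.13×10^6 s = -160 W/m².

-160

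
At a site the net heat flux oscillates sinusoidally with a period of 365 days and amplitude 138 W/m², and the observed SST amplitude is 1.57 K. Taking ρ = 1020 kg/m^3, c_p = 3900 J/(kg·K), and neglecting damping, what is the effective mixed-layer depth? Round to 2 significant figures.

110 m

ω = 2π / 3.15×10^7 s = 1.99×10^-7 s⁻¹.
Required C = F₀ / (A ω) = 138 / (1.57 × 1.99×10^-7) = 4.41×10^8 J/(m²·K).
D = C / (ρ c_p) = 4.41×10^8 / (1020 × 3900) = 111 m.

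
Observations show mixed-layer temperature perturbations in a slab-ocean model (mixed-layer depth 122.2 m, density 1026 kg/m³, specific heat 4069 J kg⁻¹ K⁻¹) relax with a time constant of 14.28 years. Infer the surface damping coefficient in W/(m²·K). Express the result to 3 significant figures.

1.13

Areal heat capacity C = ρ c_p D = 1026 × 4069 × 122.2 = 5.10×10^8 J/(m^2 K).
τ = 14.28 years = 4.51×10^8 s.
λ = C / τ = 5.10×10^8 / 4.51×10^8 = 1.13 W/(m²·K).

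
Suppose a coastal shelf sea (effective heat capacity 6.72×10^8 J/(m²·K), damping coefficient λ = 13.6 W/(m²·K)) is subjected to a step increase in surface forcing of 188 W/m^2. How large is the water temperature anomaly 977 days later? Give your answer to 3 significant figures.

11.3 K

Areal heat capacity C = 6.72×10^8 J/(m²·K) (given).
τ = C / λ = 6.72×10^8 / 13.6 = 4.94×10^7 s.
Equilibrium anomaly ΔT_eq = F / λ = 188 / 13.6 = 13.8 K.
t = 977 days = 8.44×10^7 s, so t/τ = 1.71.
ΔT(t) = ΔT_eq (1 − e^(−t/τ)) = 13.8 × (1 − e^−1.71) = 11.3 K.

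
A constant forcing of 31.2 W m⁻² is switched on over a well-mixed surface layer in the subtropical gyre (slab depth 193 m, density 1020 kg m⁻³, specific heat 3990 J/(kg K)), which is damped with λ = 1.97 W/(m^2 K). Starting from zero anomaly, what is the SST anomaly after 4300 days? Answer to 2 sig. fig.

9.6 K

Areal heat capacity C = ρ c_p D = 1020 × 3990 × 193 = 7.85×10^8 J m⁻² K⁻¹.
τ = C / λ = 7.85×10^8 / 1.97 = 3.99×10^8 s.
Equilibrium anomaly ΔT_eq = F / λ = 31.2 / 1.97 = 15.8 K.
t = 4300 days = 3.72×10^8 s, so t/τ = 0.932.
ΔT(t) = ΔT_eq (1 − e^(−t/τ)) = 15.8 × (1 − e^−0.932) = 9.60 K.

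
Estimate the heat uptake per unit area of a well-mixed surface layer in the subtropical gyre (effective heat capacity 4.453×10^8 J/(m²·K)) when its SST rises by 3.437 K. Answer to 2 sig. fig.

Areal heat capacity C = 4.453×10^8 J/(m²·K) (given).
ΔQ = C ΔT = 4.45×10^8 × 3.437 = 1.53×10^9 J/m².

1.5×10^9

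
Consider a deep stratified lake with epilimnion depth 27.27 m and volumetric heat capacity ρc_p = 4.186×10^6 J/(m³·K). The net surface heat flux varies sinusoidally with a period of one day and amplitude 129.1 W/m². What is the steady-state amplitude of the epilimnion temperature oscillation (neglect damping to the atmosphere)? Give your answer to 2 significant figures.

0.016 K

Areal heat capacity C = ρc_p × D = 4.186×10^6 × 27.27 = 1.14×10^8 J/(m²·K).
Angular frequency ω = 2π / T = 2π / 86400 s = 7.27×10^-5 s⁻¹.
Cω = 1.14×10^8 × 7.27×10^-5 = 8300 W/(m²·K).
Amplitude A = F₀ / (Cω) = 129.1 / 8300 = 0.0156 K.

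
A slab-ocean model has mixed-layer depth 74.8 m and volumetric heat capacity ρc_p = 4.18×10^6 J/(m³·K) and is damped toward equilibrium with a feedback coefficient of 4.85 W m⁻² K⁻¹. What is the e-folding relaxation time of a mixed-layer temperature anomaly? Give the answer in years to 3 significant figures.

Areal heat capacity C = ρc_p × D = 4.18×10^6 × 74.8 = 3.13×10^8 J/(m^2 K).
Relaxation time τ = C / λ = 3.13×10^8 / 4.85 = 6.45×10^7 s.
In years: 6.45×10^7 s / (3.156×10^7 s/year) = 2.04 years.

2.04 years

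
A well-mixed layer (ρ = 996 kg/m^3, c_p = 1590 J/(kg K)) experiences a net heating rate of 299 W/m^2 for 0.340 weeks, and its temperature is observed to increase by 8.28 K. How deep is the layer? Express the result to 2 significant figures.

4.7 m

Heat input Q = F Δt = 299 × 2.06×10^5 s = 6.15×10^7 J/m².
Required areal heat capacity C = Q / ΔT = 7.43×10^6 J/(m²·K).
Depth D = C / (ρ c_p) = 7.43×10^6 / (996 × 1590) = 4.69 m.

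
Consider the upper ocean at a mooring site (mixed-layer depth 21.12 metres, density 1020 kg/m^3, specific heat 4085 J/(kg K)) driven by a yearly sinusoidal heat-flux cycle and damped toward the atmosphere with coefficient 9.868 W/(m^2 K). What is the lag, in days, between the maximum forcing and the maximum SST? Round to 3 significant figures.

61.5 days

Areal heat capacity C = ρ c_p D = 1020 × 4085 × 21.12 = 8.80×10^7 J/(m²·K).
ω = 2π / 3.15×10^7 s = 1.99×10^-7 s⁻¹.
Phase lag φ = arctan(Cω/λ) = arctan(17.5/9.868) = 1.06 rad.
Time lag = φ / ω = 1.06 / 1.99×10^-7 = 5.31×10^6 s = 61.5 days.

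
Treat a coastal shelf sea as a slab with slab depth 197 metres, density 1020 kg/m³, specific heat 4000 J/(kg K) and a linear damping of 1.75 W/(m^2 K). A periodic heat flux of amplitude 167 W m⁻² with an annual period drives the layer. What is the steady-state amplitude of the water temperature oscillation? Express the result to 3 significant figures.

1.04 K

Areal heat capacity C = ρ c_p D = 1020 × 4000 × 197 = 8.04×10^8 J m⁻² K⁻¹.
Angular frequency ω = 2π / T = 2π / 3.15×10^7 s = 1.99×10^-7 s⁻¹.
√((Cω)² + λ²) = √((160)² + 1.75²) = 160 W/(m²·K).
Amplitude A = F₀ / √((Cω)²+λ²) = 167 / 160 = 1.04 K.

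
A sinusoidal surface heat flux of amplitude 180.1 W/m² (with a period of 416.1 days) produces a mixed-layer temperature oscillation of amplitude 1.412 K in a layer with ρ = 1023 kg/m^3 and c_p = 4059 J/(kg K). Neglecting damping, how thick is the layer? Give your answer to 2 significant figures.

ω = 2π / 3.60×10^7 s = 1.75×10^-7 s⁻¹.
Required C = F₀ / (A ω) = 180.1 / (1.412 × 1.75×10^-7) = 7.30×10^8 J/(m²·K).
D = C / (ρ c_p) = 7.30×10^8 / (1023 × 4059) = 176 m.

180 m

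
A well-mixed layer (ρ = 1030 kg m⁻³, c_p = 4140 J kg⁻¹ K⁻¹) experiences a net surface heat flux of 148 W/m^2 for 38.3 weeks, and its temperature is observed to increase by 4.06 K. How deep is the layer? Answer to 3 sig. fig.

Heat input Q = F Δt = 148 × 2.32×10^7 s = 3.43×10^9 J/m².
Required areal heat capacity C = Q / ΔT = 8.44×10^8 J/(m²·K).
Depth D = C / (ρ c_p) = 8.44×10^8 / (1030 × 4140) = 198 m.

198 m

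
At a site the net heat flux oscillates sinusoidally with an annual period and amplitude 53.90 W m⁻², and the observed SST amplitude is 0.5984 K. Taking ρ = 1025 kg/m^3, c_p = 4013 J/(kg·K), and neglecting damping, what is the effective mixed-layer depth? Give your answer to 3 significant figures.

ω = 2π / 3.15×10^7 s = 1.99×10^-7 s⁻¹.
Required C = F₀ / (A ω) = 53.90 / (0.5984 × 1.99×10^-7) = 4.52×10^8 J/(m²·K).
D = C / (ρ c_p) = 4.52×10^8 / (1025 × 4013) = 110 m.

110 m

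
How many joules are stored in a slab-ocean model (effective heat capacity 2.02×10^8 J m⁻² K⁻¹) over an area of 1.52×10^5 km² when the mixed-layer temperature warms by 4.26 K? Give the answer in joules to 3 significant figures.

1.31×10^20 J

Areal heat capacity C = 2.02×10^8 J m⁻² K⁻¹ (given).
Heat per unit area: q = C ΔT = 2.02×10^8 × 4.26 = 8.61×10^8 J/m².
Total heat: Q = q × A = 8.61×10^8 × (1.52×10^5 × 10⁶ m²) = 1.31×10^20 J.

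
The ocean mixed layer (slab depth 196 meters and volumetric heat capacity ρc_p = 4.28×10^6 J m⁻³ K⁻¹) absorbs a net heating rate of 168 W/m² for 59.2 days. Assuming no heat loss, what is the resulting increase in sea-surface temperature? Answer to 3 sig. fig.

Areal heat capacity C = ρc_p × D = 4.28×10^6 × 196 = 8.39×10^8 J/(m^2 K).
Net heat input Q = F Δt = 168 × (59.2 days × 86400 s/day) = 8.59×10^8 J/m².
ΔT = Q / C = 8.59×10^8 / 8.39×10^8 = 1.02 K.

1.02 K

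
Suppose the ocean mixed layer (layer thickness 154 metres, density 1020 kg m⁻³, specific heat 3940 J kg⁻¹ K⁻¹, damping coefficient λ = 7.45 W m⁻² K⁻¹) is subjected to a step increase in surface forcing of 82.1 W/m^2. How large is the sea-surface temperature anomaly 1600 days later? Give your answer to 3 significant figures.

8.93 K

Areal heat capacity C = ρ c_p D = 1020 × 3940 × 154 = 6.19×10^8 J m⁻² K⁻¹.
τ = C / λ = 6.19×10^8 / 7.45 = 8.31×10^7 s.
Equilibrium anomaly ΔT_eq = F / λ = 82.1 / 7.45 = 11.0 K.
t = 1600 days = 1.38×10^8 s, so t/τ = 1.66.
ΔT(t) = ΔT_eq (1 − e^(−t/τ)) = 11.0 × (1 − e^−1.66) = 8.93 K.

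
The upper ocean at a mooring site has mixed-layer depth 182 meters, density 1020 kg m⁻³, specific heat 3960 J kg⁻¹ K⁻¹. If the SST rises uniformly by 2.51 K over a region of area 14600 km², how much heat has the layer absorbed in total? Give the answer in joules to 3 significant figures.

Areal heat capacity C = ρ c_p D = 1020 × 3960 × 182 = 7.35×10^8 J/(m²·K).
Heat per unit area: q = C ΔT = 7.35×10^8 × 2.51 = 1.85×10^9 J/m².
Total heat: Q = q × A = 1.85×10^9 × (14600 × 10⁶ m²) = 2.69×10^19 J.

2.69×10^19 J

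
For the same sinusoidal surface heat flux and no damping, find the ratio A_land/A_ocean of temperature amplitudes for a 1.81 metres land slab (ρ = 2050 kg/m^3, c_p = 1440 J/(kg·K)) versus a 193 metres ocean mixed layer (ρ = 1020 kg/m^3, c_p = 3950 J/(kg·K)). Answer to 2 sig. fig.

150

C_ocean = 1020 × 3950 × 193 = 7.78×10^8 J/(m²·K).
C_land = 2050 × 1440 × 1.81 = 5.34×10^6 J/(m²·K).
Undamped amplitude ∝ 1/C, so A_land/A_ocean = C_ocean/C_land = 146.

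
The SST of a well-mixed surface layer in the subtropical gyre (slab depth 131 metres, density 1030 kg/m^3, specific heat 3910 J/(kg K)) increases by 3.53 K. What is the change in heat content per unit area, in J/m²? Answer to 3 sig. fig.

1.86×10^9

Areal heat capacity C = ρ c_p D = 1030 × 3910 × 131 = 5.28×10^8 J/(m²·K).
ΔQ = C ΔT = 5.28×10^8 × 3.53 = 1.86×10^9 J/m².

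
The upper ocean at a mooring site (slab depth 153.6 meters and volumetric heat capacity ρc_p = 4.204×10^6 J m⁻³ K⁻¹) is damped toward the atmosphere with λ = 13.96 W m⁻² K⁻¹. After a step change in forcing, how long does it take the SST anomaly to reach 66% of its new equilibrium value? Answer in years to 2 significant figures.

1.6 years

Areal heat capacity C = ρc_p × D = 4.204×10^6 × 153.6 = 6.46×10^8 J/(m²·K).
τ = C / λ = 6.46×10^8 / 13.96 = 4.63×10^7 s.
Fraction reached: 1 − e^(−t/τ) = 0.66 ⇒ t = −τ ln(1 − 0.66) = τ × 1.08.
t = 4.99×10^7 s = 1.58 years.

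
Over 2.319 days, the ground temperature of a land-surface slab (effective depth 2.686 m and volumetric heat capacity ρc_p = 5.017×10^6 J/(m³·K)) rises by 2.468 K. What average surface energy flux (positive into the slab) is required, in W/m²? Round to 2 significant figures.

170

Areal heat capacity C = ρc_p × D = 5.017×10^6 × 2.686 = 1.35×10^7 J m⁻² K⁻¹.
Required heat per unit area: Q = C ΔT = 1.35×10^7 × 2.468 = 3.33×10^7 J/m².
Flux F = Q / Δt = 3.33×10^7 / 2.00×10^5 s = 166 W/m².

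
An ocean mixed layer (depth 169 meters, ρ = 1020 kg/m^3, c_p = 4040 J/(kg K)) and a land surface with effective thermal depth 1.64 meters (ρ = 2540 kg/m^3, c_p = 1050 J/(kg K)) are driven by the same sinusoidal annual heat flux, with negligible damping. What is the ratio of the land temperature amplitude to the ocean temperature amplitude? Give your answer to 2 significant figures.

160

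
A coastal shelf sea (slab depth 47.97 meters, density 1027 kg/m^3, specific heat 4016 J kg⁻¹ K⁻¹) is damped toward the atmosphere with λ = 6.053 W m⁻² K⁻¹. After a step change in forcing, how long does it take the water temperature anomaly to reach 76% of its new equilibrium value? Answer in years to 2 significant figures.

Areal heat capacity C = ρ c_p D = 1027 × 4016 × 47.97 = 1.98×10^8 J/(m^2 K).
τ = C / λ = 1.98×10^8 / 6.053 = 3.27×10^7 s.
Fraction reached: 1 − e^(−t/τ) = 0.76 ⇒ t = −τ ln(1 − 0.76) = τ × 1.43.
t = 4.66×10^7 s = 1.48 years.

1.5 years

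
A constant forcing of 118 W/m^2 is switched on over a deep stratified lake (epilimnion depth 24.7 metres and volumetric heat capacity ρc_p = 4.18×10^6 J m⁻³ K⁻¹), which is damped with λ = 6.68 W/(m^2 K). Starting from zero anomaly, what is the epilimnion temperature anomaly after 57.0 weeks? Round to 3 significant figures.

Areal heat capacity C = ρc_p × D = 4.18×10^6 × 24.7 = 1.03×10^8 J/(m²·K).
τ = C / λ = 1.03×10^8 / 6.68 = 1.55×10^7 s.
Equilibrium anomaly ΔT_eq = F / λ = 118 / 6.68 = 17.7 K.
t = 57.0 weeks = 3.45×10^7 s, so t/τ = 2.23.
ΔT(t) = ΔT_eq (1 − e^(−t/τ)) = 17.7 × (1 − e^−2.23) = 15.8 K.

15.8 K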